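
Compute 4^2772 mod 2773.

2446

4^1 ≡ 4 (mod 2773)
4^2 ≡ 4^2 = 16 ≡ 16 (mod 2773)
4^4 ≡ 16^2 = 256 ≡ 256 (mod 2773)
4^8 ≡ 256^2 = 65536 ≡ 1757 (mod 2773)
4^16 ≡ 1757^2 = 3087049 ≡ 700 (mod 2773)
4^32 ≡ 700^2 = 490000 ≡ 1952 (mod 2773)
4^64 ≡ 1952^2 = 3810304 ≡ 202 (mod 2773)
4^128 ≡ 202^2 = 40804 ≡ 1982 (mod 2773)
4^256 ≡ 1982^2 = 3928324 ≡ 1756 (mod 2773)
4^512 ≡ 1756^2 = 3083536 ≡ 2733 (mod 2773)
4^1024 ≡ 2733^2 = 7469289 ≡ 1600 (mod 2773)
4^2048 ≡ 1600^2 = 2560000 ≡ 521 (mod 2773)
2772 = 2048 + 512 + 128 + 64 + 16 + 4 in binary powers of 2.
So 4^2772 ≡ 521 · 2733 · 1982 · 202 · 700 · 256 ≡ 2446 (mod 2773).
Since 2446 ≠ 1, base 4 is a Fermat witness: 2773 is composite.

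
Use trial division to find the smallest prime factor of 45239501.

45239501 is odd.
Digit sum 29, not divisible by 3.
Ends in 1: not divisible by 5.
7: 45239501 = 7·6462785 + 6
11: 45239501 = 11·4112681 + 10
13: 45239501 = 13·3479961 + 8
17: 45239501 = 17·2661147 + 2
19: 45239501 = 19·2381026 + 7
23: 45239501 = 23·1966934 + 19
29: 45239501 = 29·1559982 + 23
31: 45239501 = 31·1459338 + 23
37: 45239501 = 37·1222689 + 8
41: 45239501 = 41·1103402 + 19
43: 45239501 = 43·1052081 + 18
47: 45239501 = 47·962542 + 27
53: 45239501 = 53·853575 + 26
59: 45239501 = 59·766771 + 12
61: 45239501 = 61·741631 + 10
67: 45239501 = 67·675216 + 29
71: 45239501 = 71·637176 + 5
73: 45239501 = 73·619719 + 14
79: 45239501 = 79·572651 + 72
83: 45239501 = 83·545054 + 19
89: 45239501 = 89·508309

89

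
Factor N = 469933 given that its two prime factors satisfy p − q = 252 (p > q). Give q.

Since p = q + 252, we have 469933 = q(q + 252), so q² + 252q − 469933 = 0.
Discriminant: 252² + 4·469933 = 63504 + 1879732 = 1943236; √1943236 = 1394.
q = (−252 + 1394)/2 = 571, and p = q + 252 = 823.
Check: 571 · 823 = 469933.

571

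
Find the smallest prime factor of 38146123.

97

38146123 is odd.
Digit sum 28, not divisible by 3.
Ends in 3: not divisible by 5.
7: 38146123 = 7·5449446 + 1
11: 38146123 = 11·3467829 + 4
13: 38146123 = 13·2934317 + 2
17: 38146123 = 17·2243889 + 10
19: 38146123 = 19·2007690 + 13
23: 38146123 = 23·1658527 + 2
29: 38146123 = 29·1315383 + 16
31: 38146123 = 31·1230520 + 3
37: 38146123 = 37·1030976 + 11
41: 38146123 = 41·930393 + 10
43: 38146123 = 43·887119 + 6
47: 38146123 = 47·811619 + 30
53: 38146123 = 53·719738 + 9
59: 38146123 = 59·646544 + 27
61: 38146123 = 61·625346 + 17
67: 38146123 = 67·569345 + 8
71: 38146123 = 71·537269 + 24
73: 38146123 = 73·522549 + 46
79: 38146123 = 79·482862 + 25
83: 38146123 = 83·459591 + 70
89: 38146123 = 89·428608 + 11
97: 38146123 = 97·393259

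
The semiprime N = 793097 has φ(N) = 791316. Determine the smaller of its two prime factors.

863

φ(n) = (p−1)(q−1) = n − (p+q) + 1, so p + q = 793097 − 791316 + 1 = 1782.
p and q are the roots of t² − 1782t + 793097 = 0.
Discriminant: 1782² − 4·793097 = 3175524 − 3172388 = 3136; √3136 = 56.
q = (1782 − 56)/2 = 863, p = (1782 + 56)/2 = 919.
Check: 863 · 919 = 793097.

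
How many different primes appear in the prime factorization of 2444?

2444 = 2^2 · 611
611 = 13 · 47
2444 = 2^2 · 13 · 47, which has 3 distinct prime factors.

3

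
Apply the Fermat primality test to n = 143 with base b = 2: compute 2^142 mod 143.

114

2^1 ≡ 2 (mod 143)
2^2 ≡ 2^2 = 4 ≡ 4 (mod 143)
2^4 ≡ 4^2 = 16 ≡ 16 (mod 143)
2^8 ≡ 16^2 = 256 ≡ 113 (mod 143)
2^16 ≡ 113^2 = 12769 ≡ 42 (mod 143)
2^32 ≡ 42^2 = 1764 ≡ 48 (mod 143)
2^64 ≡ 48^2 = 2304 ≡ 16 (mod 143)
2^128 ≡ 16^2 = 256 ≡ 113 (mod 143)
142 = 128 + 8 + 4 + 2 in binary powers of 2.
So 2^142 ≡ 113 · 113 · 16 · 4 ≡ 114 (mod 143).
Since 114 ≠ 1, base 2 is a Fermat witness: 143 is composite.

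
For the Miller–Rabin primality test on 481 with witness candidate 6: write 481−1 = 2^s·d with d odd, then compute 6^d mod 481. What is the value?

216

481 − 1 = 480 = 2^5 · 15, so d = 15.
6^1 ≡ 6 (mod 481)
6^2 ≡ 6^2 = 36 ≡ 36 (mod 481)
6^4 ≡ 36^2 = 1296 ≡ 334 (mod 481)
6^8 ≡ 334^2 = 111556 ≡ 445 (mod 481)
15 = 8 + 4 + 2 + 1 in binary powers of 2.
So 6^15 ≡ 445 · 334 · 36 · 6 ≡ 216 (mod 481).
Squaring chain: 216 → 480 → 1 → 1 → 1; reaches −1, so base 6 does not prove 481 composite.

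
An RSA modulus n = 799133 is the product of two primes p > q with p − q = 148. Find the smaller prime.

823

Since p = q + 148, we have 799133 = q(q + 148), so q² + 148q − 799133 = 0.
Discriminant: 148² + 4·799133 = 21904 + 3196532 = 3218436; √3218436 = 1794.
q = (−148 + 1794)/2 = 823, and p = q + 148 = 971.
Check: 823 · 971 = 799133.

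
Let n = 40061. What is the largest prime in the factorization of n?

40061 = 7 · 5723
5723 = 59 · 97
97 is prime.
So 40061 = 7 · 59 · 97; the largest prime factor is 97.

97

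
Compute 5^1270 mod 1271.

532

5^1 ≡ 5 (mod 1271)
5^2 ≡ 5^2 = 25 ≡ 25 (mod 1271)
5^4 ≡ 25^2 = 625 ≡ 625 (mod 1271)
5^8 ≡ 625^2 = 390625 ≡ 428 (mod 1271)
5^16 ≡ 428^2 = 183184 ≡ 160 (mod 1271)
5^32 ≡ 160^2 = 25600 ≡ 180 (mod 1271)
5^64 ≡ 180^2 = 32400 ≡ 625 (mod 1271)
5^128 ≡ 625^2 = 390625 ≡ 428 (mod 1271)
5^256 ≡ 428^2 = 183184 ≡ 160 (mod 1271)
5^512 ≡ 160^2 = 25600 ≡ 180 (mod 1271)
5^1024 ≡ 180^2 = 32400 ≡ 625 (mod 1271)
1270 = 1024 + 128 + 64 + 32 + 16 + 4 + 2 in binary powers of 2.
So 5^1270 ≡ 625 · 428 · 625 · 180 · 160 · 625 · 25 ≡ 532 (mod 1271).
Since 532 ≠ 1, base 5 is a Fermat witness: 1271 is composite.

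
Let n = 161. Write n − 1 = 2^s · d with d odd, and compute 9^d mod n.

161 − 1 = 160 = 2^5 · 5, so d = 5.
9^1 ≡ 9 (mod 161)
9^2 ≡ 9^2 = 81 ≡ 81 (mod 161)
9^4 ≡ 81^2 = 6561 ≡ 121 (mod 161)
5 = 4 + 1 in binary powers of 2.
So 9^5 ≡ 121 · 9 ≡ 123 (mod 161).
Squaring chain: 123 → 156 → 25 → 142 → 39; never reaches −1, so base 9 is a Miller–Rabin witness that 161 is composite.

123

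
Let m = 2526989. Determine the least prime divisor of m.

2526989 is odd.
Digit sum 41, not divisible by 3.
Ends in 9: not divisible by 5.
7: 2526989 = 7·360998 + 3
11: 2526989 = 11·229726 + 3
13: 2526989 = 13·194383 + 10
17: 2526989 = 17·148646 + 7
19: 2526989 = 19·132999 + 8
23: 2526989 = 23·109869 + 2
29: 2526989 = 29·87137 + 16
31: 2526989 = 31·81515 + 24
37: 2526989 = 37·68297

37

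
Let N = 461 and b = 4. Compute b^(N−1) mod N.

4^1 ≡ 4 (mod 461)
4^2 ≡ 4^2 = 16 ≡ 16 (mod 461)
4^4 ≡ 16^2 = 256 ≡ 256 (mod 461)
4^8 ≡ 256^2 = 65536 ≡ 74 (mod 461)
4^16 ≡ 74^2 = 5476 ≡ 405 (mod 461)
4^32 ≡ 405^2 = 164025 ≡ 370 (mod 461)
4^64 ≡ 370^2 = 136900 ≡ 444 (mod 461)
4^128 ≡ 444^2 = 197136 ≡ 289 (mod 461)
4^256 ≡ 289^2 = 83521 ≡ 80 (mod 461)
460 = 256 + 128 + 64 + 8 + 4 in binary powers of 2.
So 4^460 ≡ 80 · 289 · 444 · 74 · 256 ≡ 1 (mod 461).
Since the result is 1, base 4 gives no evidence that 461 is composite.

1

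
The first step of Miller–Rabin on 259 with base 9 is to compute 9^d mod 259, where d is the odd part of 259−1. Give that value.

211

259 − 1 = 258 = 2^1 · 129, so d = 129.
9^1 ≡ 9 (mod 259)
9^2 ≡ 9^2 = 81 ≡ 81 (mod 259)
9^4 ≡ 81^2 = 6561 ≡ 86 (mod 259)
9^8 ≡ 86^2 = 7396 ≡ 144 (mod 259)
9^16 ≡ 144^2 = 20736 ≡ 16 (mod 259)
9^32 ≡ 16^2 = 256 ≡ 256 (mod 259)
9^64 ≡ 256^2 = 65536 ≡ 9 (mod 259)
9^128 ≡ 9^2 = 81 ≡ 81 (mod 259)
129 = 128 + 1 in binary powers of 2.
So 9^129 ≡ 81 · 9 ≡ 211 (mod 259).
Squaring chain: 211; never reaches −1, so base 9 is a Miller–Rabin witness that 259 is composite.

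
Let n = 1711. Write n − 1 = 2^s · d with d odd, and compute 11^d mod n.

1711 − 1 = 1710 = 2^1 · 855, so d = 855.
11^1 ≡ 11 (mod 1711)
11^2 ≡ 11^2 = 121 ≡ 121 (mod 1711)
11^4 ≡ 121^2 = 14641 ≡ 953 (mod 1711)
11^8 ≡ 953^2 = 908209 ≡ 1379 (mod 1711)
11^16 ≡ 1379^2 = 1901641 ≡ 720 (mod 1711)
11^32 ≡ 720^2 = 518400 ≡ 1678 (mod 1711)
11^64 ≡ 1678^2 = 2815684 ≡ 1089 (mod 1711)
11^128 ≡ 1089^2 = 1185921 ≡ 198 (mod 1711)
11^256 ≡ 198^2 = 39204 ≡ 1562 (mod 1711)
11^512 ≡ 1562^2 = 2439844 ≡ 1669 (mod 1711)
855 = 512 + 256 + 64 + 16 + 4 + 2 + 1 in binary powers of 2.
So 11^855 ≡ 1669 · 1562 · 1089 · 720 · 953 · 121 · 11 ≡ 1294 (mod 1711).
Squaring chain: 1294; never reaches −1, so base 11 is a Miller–Rabin witness that 1711 is composite.

1294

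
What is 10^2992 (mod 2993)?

2191

10^1 ≡ 10 (mod 2993)
10^2 ≡ 10^2 = 100 ≡ 100 (mod 2993)
10^4 ≡ 100^2 = 10000 ≡ 1021 (mod 2993)
10^8 ≡ 1021^2 = 1042441 ≡ 877 (mod 2993)
10^16 ≡ 877^2 = 769129 ≡ 2921 (mod 2993)
10^32 ≡ 2921^2 = 8532241 ≡ 2191 (mod 2993)
10^64 ≡ 2191^2 = 4800481 ≡ 2702 (mod 2993)
10^128 ≡ 2702^2 = 7300804 ≡ 877 (mod 2993)
10^256 ≡ 877^2 = 769129 ≡ 2921 (mod 2993)
10^512 ≡ 2921^2 = 8532241 ≡ 2191 (mod 2993)
10^1024 ≡ 2191^2 = 4800481 ≡ 2702 (mod 2993)
10^2048 ≡ 2702^2 = 7300804 ≡ 877 (mod 2993)
2992 = 2048 + 512 + 256 + 128 + 32 + 16 in binary powers of 2.
So 10^2992 ≡ 877 · 2191 · 2921 · 877 · 2191 · 2921 ≡ 2191 (mod 2993).
Since 2191 ≠ 1, base 10 is a Fermat witness: 2993 is composite.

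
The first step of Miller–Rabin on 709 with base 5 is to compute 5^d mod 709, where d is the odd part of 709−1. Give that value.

709 − 1 = 708 = 2^2 · 177, so d = 177.
5^1 ≡ 5 (mod 709)
5^2 ≡ 5^2 = 25 ≡ 25 (mod 709)
5^4 ≡ 25^2 = 625 ≡ 625 (mod 709)
5^8 ≡ 625^2 = 390625 ≡ 675 (mod 709)
5^16 ≡ 675^2 = 455625 ≡ 447 (mod 709)
5^32 ≡ 447^2 = 199809 ≡ 580 (mod 709)
5^64 ≡ 580^2 = 336400 ≡ 334 (mod 709)
5^128 ≡ 334^2 = 111556 ≡ 243 (mod 709)
177 = 128 + 32 + 16 + 1 in binary powers of 2.
So 5^177 ≡ 243 · 580 · 447 · 5 ≡ 708 (mod 709).
Since 5^d ≡ 708 (mod 709), base 5 does not prove 709 composite.

708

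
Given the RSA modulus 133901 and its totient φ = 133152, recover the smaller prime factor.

φ(n) = (p−1)(q−1) = n − (p+q) + 1, so p + q = 133901 − 133152 + 1 = 750.
p and q are the roots of t² − 750t + 133901 = 0.
Discriminant: 750² − 4·133901 = 562500 − 535604 = 26896; √26896 = 164.
q = (750 − 164)/2 = 293, p = (750 + 164)/2 = 457.
Check: 293 · 457 = 133901.

293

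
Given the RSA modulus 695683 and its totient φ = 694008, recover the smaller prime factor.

757

φ(n) = (p−1)(q−1) = n − (p+q) + 1, so p + q = 695683 − 694008 + 1 = 1676.
p and q are the roots of t² − 1676t + 695683 = 0.
Discriminant: 1676² − 4·695683 = 2808976 − 2782732 = 26244; √26244 = 162.
q = (1676 − 162)/2 = 757, p = (1676 + 162)/2 = 919.
Check: 757 · 919 = 695683.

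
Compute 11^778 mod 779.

11^1 ≡ 11 (mod 779)
11^2 ≡ 11^2 = 121 ≡ 121 (mod 779)
11^4 ≡ 121^2 = 14641 ≡ 619 (mod 779)
11^8 ≡ 619^2 = 383161 ≡ 672 (mod 779)
11^16 ≡ 672^2 = 451584 ≡ 543 (mod 779)
11^32 ≡ 543^2 = 294849 ≡ 387 (mod 779)
11^64 ≡ 387^2 = 149769 ≡ 201 (mod 779)
11^128 ≡ 201^2 = 40401 ≡ 672 (mod 779)
11^256 ≡ 672^2 = 451584 ≡ 543 (mod 779)
11^512 ≡ 543^2 = 294849 ≡ 387 (mod 779)
778 = 512 + 256 + 8 + 2 in binary powers of 2.
So 11^778 ≡ 387 · 543 · 672 · 121 ≡ 144 (mod 779).
Since 144 ≠ 1, base 11 is a Fermat witness: 779 is composite.

144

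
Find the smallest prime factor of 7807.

7807 is odd.
Digit sum 22, not divisible by 3.
Ends in 7: not divisible by 5.
7: 7807 = 7·1115 + 2
11: 7807 = 11·709 + 8
13: 7807 = 13·600 + 7
17: 7807 = 17·459 + 4
19: 7807 = 19·410 + 17
23: 7807 = 23·339 + 10
29: 7807 = 29·269 + 6
31: 7807 = 31·251 + 26
37: 7807 = 37·211

37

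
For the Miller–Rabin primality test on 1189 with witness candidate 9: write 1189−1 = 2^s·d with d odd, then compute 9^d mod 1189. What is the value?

91

1189 − 1 = 1188 = 2^2 · 297, so d = 297.
9^1 ≡ 9 (mod 1189)
9^2 ≡ 9^2 = 81 ≡ 81 (mod 1189)
9^4 ≡ 81^2 = 6561 ≡ 616 (mod 1189)
9^8 ≡ 616^2 = 379456 ≡ 165 (mod 1189)
9^16 ≡ 165^2 = 27225 ≡ 1067 (mod 1189)
9^32 ≡ 1067^2 = 1138489 ≡ 616 (mod 1189)
9^64 ≡ 616^2 = 379456 ≡ 165 (mod 1189)
9^128 ≡ 165^2 = 27225 ≡ 1067 (mod 1189)
9^256 ≡ 1067^2 = 1138489 ≡ 616 (mod 1189)
297 = 256 + 32 + 8 + 1 in binary powers of 2.
So 9^297 ≡ 616 · 616 · 165 · 9 ≡ 91 (mod 1189).
Squaring chain: 91 → 1147; never reaches −1, so base 9 is a Miller–Rabin witness that 1189 is composite.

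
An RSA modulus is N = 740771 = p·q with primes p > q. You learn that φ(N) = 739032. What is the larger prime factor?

997

φ(n) = (p−1)(q−1) = n − (p+q) + 1, so p + q = 740771 − 739032 + 1 = 1740.
p and q are the roots of t² − 1740t + 740771 = 0.
Discriminant: 1740² − 4·740771 = 3027600 − 2963084 = 64516; √64516 = 254.
q = (1740 − 254)/2 = 743, p = (1740 + 254)/2 = 997.
Check: 743 · 997 = 740771.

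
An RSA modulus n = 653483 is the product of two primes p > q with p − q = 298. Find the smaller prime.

673

Since p = q + 298, we have 653483 = q(q + 298), so q² + 298q − 653483 = 0.
Discriminant: 298² + 4·653483 = 88804 + 2613932 = 2702736; √2702736 = 1644.
q = (−298 + 1644)/2 = 673, and p = q + 298 = 971.
Check: 673 · 971 = 653483.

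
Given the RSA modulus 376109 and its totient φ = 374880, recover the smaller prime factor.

569

φ(n) = (p−1)(q−1) = n − (p+q) + 1, so p + q = 376109 − 374880 + 1 = 1230.
p and q are the roots of t² − 1230t + 376109 = 0.
Discriminant: 1230² − 4·376109 = 1512900 − 1504436 = 8464; √8464 = 92.
q = (1230 − 92)/2 = 569, p = (1230 + 92)/2 = 661.
Check: 569 · 661 = 376109.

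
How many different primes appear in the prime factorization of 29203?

3

29203 = 19 · 1537
1537 = 29 · 53
29203 = 19 · 29 · 53, which has 3 distinct prime factors.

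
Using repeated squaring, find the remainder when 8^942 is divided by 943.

679

8^1 ≡ 8 (mod 943)
8^2 ≡ 8^2 = 64 ≡ 64 (mod 943)
8^4 ≡ 64^2 = 4096 ≡ 324 (mod 943)
8^8 ≡ 324^2 = 104976 ≡ 303 (mod 943)
8^16 ≡ 303^2 = 91809 ≡ 338 (mod 943)
8^32 ≡ 338^2 = 114244 ≡ 141 (mod 943)
8^64 ≡ 141^2 = 19881 ≡ 78 (mod 943)
8^128 ≡ 78^2 = 6084 ≡ 426 (mod 943)
8^256 ≡ 426^2 = 181476 ≡ 420 (mod 943)
8^512 ≡ 420^2 = 176400 ≡ 59 (mod 943)
942 = 512 + 256 + 128 + 32 + 8 + 4 + 2 in binary powers of 2.
So 8^942 ≡ 59 · 420 · 426 · 141 · 303 · 324 · 64 ≡ 679 (mod 943).
Since 679 ≠ 1, base 8 is a Fermat witness: 943 is composite.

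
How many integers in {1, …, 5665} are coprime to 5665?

4080

Factor: 5665 = 5 · 11 · 103.
φ(5665) = (5−1) · (11−1) · (103−1) = 4 · 10 · 102 = 4080.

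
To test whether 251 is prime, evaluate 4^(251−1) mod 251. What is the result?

1

4^1 ≡ 4 (mod 251)
4^2 ≡ 4^2 = 16 ≡ 16 (mod 251)
4^4 ≡ 16^2 = 256 ≡ 5 (mod 251)
4^8 ≡ 5^2 = 25 ≡ 25 (mod 251)
4^16 ≡ 25^2 = 625 ≡ 123 (mod 251)
4^32 ≡ 123^2 = 15129 ≡ 69 (mod 251)
4^64 ≡ 69^2 = 4761 ≡ 243 (mod 251)
4^128 ≡ 243^2 = 59049 ≡ 64 (mod 251)
250 = 128 + 64 + 32 + 16 + 8 + 2 in binary powers of 2.
So 4^250 ≡ 64 · 243 · 69 · 123 · 25 · 16 ≡ 1 (mod 251).
Since the result is 1, base 4 gives no evidence that 251 is composite.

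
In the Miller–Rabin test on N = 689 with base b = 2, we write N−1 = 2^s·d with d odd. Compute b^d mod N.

50

689 − 1 = 688 = 2^4 · 43, so d = 43.
2^1 ≡ 2 (mod 689)
2^2 ≡ 2^2 = 4 ≡ 4 (mod 689)
2^4 ≡ 4^2 = 16 ≡ 16 (mod 689)
2^8 ≡ 16^2 = 256 ≡ 256 (mod 689)
2^16 ≡ 256^2 = 65536 ≡ 81 (mod 689)
2^32 ≡ 81^2 = 6561 ≡ 360 (mod 689)
43 = 32 + 8 + 2 + 1 in binary powers of 2.
So 2^43 ≡ 360 · 256 · 4 · 2 ≡ 50 (mod 689).
Squaring chain: 50 → 433 → 81 → 360; never reaches −1, so base 2 is a Miller–Rabin witness that 689 is composite.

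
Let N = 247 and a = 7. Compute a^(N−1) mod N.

7^1 ≡ 7 (mod 247)
7^2 ≡ 7^2 = 49 ≡ 49 (mod 247)
7^4 ≡ 49^2 = 2401 ≡ 178 (mod 247)
7^8 ≡ 178^2 = 31684 ≡ 68 (mod 247)
7^16 ≡ 68^2 = 4624 ≡ 178 (mod 247)
7^32 ≡ 178^2 = 31684 ≡ 68 (mod 247)
7^64 ≡ 68^2 = 4624 ≡ 178 (mod 247)
7^128 ≡ 178^2 = 31684 ≡ 68 (mod 247)
246 = 128 + 64 + 32 + 16 + 4 + 2 in binary powers of 2.
So 7^246 ≡ 68 · 178 · 68 · 178 · 178 · 49 ≡ 77 (mod 247).
Since 77 ≠ 1, base 7 is a Fermat witness: 247 is composite.

77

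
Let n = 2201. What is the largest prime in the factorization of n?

71

2201 = 31 · 71
71 is prime.
So 2201 = 31 · 71; the largest prime factor is 71.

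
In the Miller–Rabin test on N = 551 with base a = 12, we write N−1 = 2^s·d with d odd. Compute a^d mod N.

551 − 1 = 550 = 2^1 · 275, so d = 275.
12^1 ≡ 12 (mod 551)
12^2 ≡ 12^2 = 144 ≡ 144 (mod 551)
12^4 ≡ 144^2 = 20736 ≡ 349 (mod 551)
12^8 ≡ 349^2 = 121801 ≡ 30 (mod 551)
12^16 ≡ 30^2 = 900 ≡ 349 (mod 551)
12^32 ≡ 349^2 = 121801 ≡ 30 (mod 551)
12^64 ≡ 30^2 = 900 ≡ 349 (mod 551)
12^128 ≡ 349^2 = 121801 ≡ 30 (mod 551)
12^256 ≡ 30^2 = 900 ≡ 349 (mod 551)
275 = 256 + 16 + 2 + 1 in binary powers of 2.
So 12^275 ≡ 349 · 349 · 144 · 12 ≡ 46 (mod 551).
Squaring chain: 46; never reaches −1, so base 12 is a Miller–Rabin witness that 551 is composite.

46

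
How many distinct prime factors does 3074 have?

3

3074 = 2 · 1537
1537 = 29 · 53
3074 = 2 · 29 · 53, which has 3 distinct prime factors.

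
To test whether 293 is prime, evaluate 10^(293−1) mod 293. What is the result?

10^1 ≡ 10 (mod 293)
10^2 ≡ 10^2 = 100 ≡ 100 (mod 293)
10^4 ≡ 100^2 = 10000 ≡ 38 (mod 293)
10^8 ≡ 38^2 = 1444 ≡ 272 (mod 293)
10^16 ≡ 272^2 = 73984 ≡ 148 (mod 293)
10^32 ≡ 148^2 = 21904 ≡ 222 (mod 293)
10^64 ≡ 222^2 = 49284 ≡ 60 (mod 293)
10^128 ≡ 60^2 = 3600 ≡ 84 (mod 293)
10^256 ≡ 84^2 = 7056 ≡ 24 (mod 293)
292 = 256 + 32 + 4 in binary powers of 2.
So 10^292 ≡ 24 · 222 · 38 ≡ 1 (mod 293).
Since the result is 1, base 10 gives no evidence that 293 is composite.

1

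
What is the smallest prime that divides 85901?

17

85901 is odd.
Digit sum 23, not divisible by 3.
Ends in 1: not divisible by 5.
7: 85901 = 7·12271 + 4
11: 85901 = 11·7809 + 2
13: 85901 = 13·6607 + 10
17: 85901 = 17·5053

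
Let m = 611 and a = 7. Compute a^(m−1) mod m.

7^1 ≡ 7 (mod 611)
7^2 ≡ 7^2 = 49 ≡ 49 (mod 611)
7^4 ≡ 49^2 = 2401 ≡ 568 (mod 611)
7^8 ≡ 568^2 = 322624 ≡ 16 (mod 611)
7^16 ≡ 16^2 = 256 ≡ 256 (mod 611)
7^32 ≡ 256^2 = 65536 ≡ 159 (mod 611)
7^64 ≡ 159^2 = 25281 ≡ 230 (mod 611)
7^128 ≡ 230^2 = 52900 ≡ 354 (mod 611)
7^256 ≡ 354^2 = 125316 ≡ 61 (mod 611)
7^512 ≡ 61^2 = 3721 ≡ 55 (mod 611)
610 = 512 + 64 + 32 + 2 in binary powers of 2.
So 7^610 ≡ 55 · 230 · 159 · 49 ≡ 17 (mod 611).
Since 17 ≠ 1, base 7 is a Fermat witness: 611 is composite.

17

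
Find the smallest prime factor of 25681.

25681 is odd.
Digit sum 22, not divisible by 3.
Ends in 1: not divisible by 5.
7: 25681 = 7·3668 + 5
11: 25681 = 11·2334 + 7
13: 25681 = 13·1975 + 6
17: 25681 = 17·1510 + 11
19: 25681 = 19·1351 + 12
23: 25681 = 23·1116 + 13
29: 25681 = 29·885 + 16
31: 25681 = 31·828 + 13
37: 25681 = 37·694 + 3
41: 25681 = 41·626 + 15
43: 25681 = 43·597 + 10
47: 25681 = 47·546 + 19
53: 25681 = 53·484 + 29
59: 25681 = 59·435 + 16
61: 25681 = 61·421

61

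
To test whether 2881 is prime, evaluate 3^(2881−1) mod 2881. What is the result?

618

3^1 ≡ 3 (mod 2881)
3^2 ≡ 3^2 = 9 ≡ 9 (mod 2881)
3^4 ≡ 9^2 = 81 ≡ 81 (mod 2881)
3^8 ≡ 81^2 = 6561 ≡ 799 (mod 2881)
3^16 ≡ 799^2 = 638401 ≡ 1700 (mod 2881)
3^32 ≡ 1700^2 = 2890000 ≡ 357 (mod 2881)
3^64 ≡ 357^2 = 127449 ≡ 685 (mod 2881)
3^128 ≡ 685^2 = 469225 ≡ 2503 (mod 2881)
3^256 ≡ 2503^2 = 6265009 ≡ 1715 (mod 2881)
3^512 ≡ 1715^2 = 2941225 ≡ 2605 (mod 2881)
3^1024 ≡ 2605^2 = 6786025 ≡ 1270 (mod 2881)
3^2048 ≡ 1270^2 = 1612900 ≡ 2421 (mod 2881)
2880 = 2048 + 512 + 256 + 64 in binary powers of 2.
So 3^2880 ≡ 2421 · 2605 · 1715 · 685 ≡ 618 (mod 2881).
Since 618 ≠ 1, base 3 is a Fermat witness: 2881 is composite.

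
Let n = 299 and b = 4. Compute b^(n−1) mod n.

4^1 ≡ 4 (mod 299)
4^2 ≡ 4^2 = 16 ≡ 16 (mod 299)
4^4 ≡ 16^2 = 256 ≡ 256 (mod 299)
4^8 ≡ 256^2 = 65536 ≡ 55 (mod 299)
4^16 ≡ 55^2 = 3025 ≡ 35 (mod 299)
4^32 ≡ 35^2 = 1225 ≡ 29 (mod 299)
4^64 ≡ 29^2 = 841 ≡ 243 (mod 299)
4^128 ≡ 243^2 = 59049 ≡ 146 (mod 299)
4^256 ≡ 146^2 = 21316 ≡ 87 (mod 299)
298 = 256 + 32 + 8 + 2 in binary powers of 2.
So 4^298 ≡ 87 · 29 · 55 · 16 ≡ 165 (mod 299).
Since 165 ≠ 1, base 4 is a Fermat witness: 299 is composite.

165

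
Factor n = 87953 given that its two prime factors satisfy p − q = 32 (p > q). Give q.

281

Since p = q + 32, we have 87953 = q(q + 32), so q² + 32q − 87953 = 0.
Discriminant: 32² + 4·87953 = 1024 + 351812 = 352836; √352836 = 594.
q = (−32 + 594)/2 = 281, and p = q + 32 = 313.
Check: 281 · 313 = 87953.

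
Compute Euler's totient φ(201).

132

Factor: 201 = 3 · 67.
φ(201) = (3−1) · (67−1) = 2 · 66 = 132.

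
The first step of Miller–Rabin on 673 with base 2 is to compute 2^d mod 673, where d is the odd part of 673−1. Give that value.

84

673 − 1 = 672 = 2^5 · 21, so d = 21.
2^1 ≡ 2 (mod 673)
2^2 ≡ 2^2 = 4 ≡ 4 (mod 673)
2^4 ≡ 4^2 = 16 ≡ 16 (mod 673)
2^8 ≡ 16^2 = 256 ≡ 256 (mod 673)
2^16 ≡ 256^2 = 65536 ≡ 255 (mod 673)
21 = 16 + 4 + 1 in binary powers of 2.
So 2^21 ≡ 255 · 16 · 2 ≡ 84 (mod 673).
Squaring chain: 84 → 326 → 615 → 672 → 1; reaches −1, so base 2 does not prove 673 composite.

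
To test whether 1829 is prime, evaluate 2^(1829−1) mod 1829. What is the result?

411

2^1 ≡ 2 (mod 1829)
2^2 ≡ 2^2 = 4 ≡ 4 (mod 1829)
2^4 ≡ 4^2 = 16 ≡ 16 (mod 1829)
2^8 ≡ 16^2 = 256 ≡ 256 (mod 1829)
2^16 ≡ 256^2 = 65536 ≡ 1521 (mod 1829)
2^32 ≡ 1521^2 = 2313441 ≡ 1585 (mod 1829)
2^64 ≡ 1585^2 = 2512225 ≡ 1008 (mod 1829)
2^128 ≡ 1008^2 = 1016064 ≡ 969 (mod 1829)
2^256 ≡ 969^2 = 938961 ≡ 684 (mod 1829)
2^512 ≡ 684^2 = 467856 ≡ 1461 (mod 1829)
2^1024 ≡ 1461^2 = 2134521 ≡ 78 (mod 1829)
1828 = 1024 + 512 + 256 + 32 + 4 in binary powers of 2.
So 2^1828 ≡ 78 · 1461 · 684 · 1585 · 16 ≡ 411 (mod 1829).
Since 411 ≠ 1, base 2 is a Fermat witness: 1829 is composite.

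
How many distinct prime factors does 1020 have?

1020 = 2^2 · 255
255 = 3 · 85
85 = 5 · 17
1020 = 2^2 · 3 · 5 · 17, which has 4 distinct prime factors.

4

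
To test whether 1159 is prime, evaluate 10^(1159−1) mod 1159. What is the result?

163

10^1 ≡ 10 (mod 1159)
10^2 ≡ 10^2 = 100 ≡ 100 (mod 1159)
10^4 ≡ 100^2 = 10000 ≡ 728 (mod 1159)
10^8 ≡ 728^2 = 529984 ≡ 321 (mod 1159)
10^16 ≡ 321^2 = 103041 ≡ 1049 (mod 1159)
10^32 ≡ 1049^2 = 1100401 ≡ 510 (mod 1159)
10^64 ≡ 510^2 = 260100 ≡ 484 (mod 1159)
10^128 ≡ 484^2 = 234256 ≡ 138 (mod 1159)
10^256 ≡ 138^2 = 19044 ≡ 500 (mod 1159)
10^512 ≡ 500^2 = 250000 ≡ 815 (mod 1159)
10^1024 ≡ 815^2 = 664225 ≡ 118 (mod 1159)
1158 = 1024 + 128 + 4 + 2 in binary powers of 2.
So 10^1158 ≡ 118 · 138 · 728 · 100 ≡ 163 (mod 1159).
Since 163 ≠ 1, base 10 is a Fermat witness: 1159 is composite.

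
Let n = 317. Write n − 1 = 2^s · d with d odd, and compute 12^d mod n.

317 − 1 = 316 = 2^2 · 79, so d = 79.
12^1 ≡ 12 (mod 317)
12^2 ≡ 12^2 = 144 ≡ 144 (mod 317)
12^4 ≡ 144^2 = 20736 ≡ 131 (mod 317)
12^8 ≡ 131^2 = 17161 ≡ 43 (mod 317)
12^16 ≡ 43^2 = 1849 ≡ 264 (mod 317)
12^32 ≡ 264^2 = 69696 ≡ 273 (mod 317)
12^64 ≡ 273^2 = 74529 ≡ 34 (mod 317)
79 = 64 + 8 + 4 + 2 + 1 in binary powers of 2.
So 12^79 ≡ 34 · 43 · 131 · 144 · 12 ≡ 114 (mod 317).
Squaring chain: 114 → 316; reaches −1, so base 12 does not prove 317 composite.

114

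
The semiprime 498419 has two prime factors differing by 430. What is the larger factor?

Since p = q + 430, we have 498419 = q(q + 430), so q² + 430q − 498419 = 0.
Discriminant: 430² + 4·498419 = 184900 + 1993676 = 2178576; √2178576 = 1476.
q = (−430 + 1476)/2 = 523, and p = q + 430 = 953.
Check: 523 · 953 = 498419.

953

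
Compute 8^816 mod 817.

742

8^1 ≡ 8 (mod 817)
8^2 ≡ 8^2 = 64 ≡ 64 (mod 817)
8^4 ≡ 64^2 = 4096 ≡ 11 (mod 817)
8^8 ≡ 11^2 = 121 ≡ 121 (mod 817)
8^16 ≡ 121^2 = 14641 ≡ 752 (mod 817)
8^32 ≡ 752^2 = 565504 ≡ 140 (mod 817)
8^64 ≡ 140^2 = 19600 ≡ 809 (mod 817)
8^128 ≡ 809^2 = 654481 ≡ 64 (mod 817)
8^256 ≡ 64^2 = 4096 ≡ 11 (mod 817)
8^512 ≡ 11^2 = 121 ≡ 121 (mod 817)
816 = 512 + 256 + 32 + 16 in binary powers of 2.
So 8^816 ≡ 121 · 11 · 140 · 752 ≡ 742 (mod 817).
Since 742 ≠ 1, base 8 is a Fermat witness: 817 is composite.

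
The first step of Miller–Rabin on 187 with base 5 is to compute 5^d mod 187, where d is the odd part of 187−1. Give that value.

37

187 − 1 = 186 = 2^1 · 93, so d = 93.
5^1 ≡ 5 (mod 187)
5^2 ≡ 5^2 = 25 ≡ 25 (mod 187)
5^4 ≡ 25^2 = 625 ≡ 64 (mod 187)
5^8 ≡ 64^2 = 4096 ≡ 169 (mod 187)
5^16 ≡ 169^2 = 28561 ≡ 137 (mod 187)
5^32 ≡ 137^2 = 18769 ≡ 69 (mod 187)
5^64 ≡ 69^2 = 4761 ≡ 86 (mod 187)
93 = 64 + 16 + 8 + 4 + 1 in binary powers of 2.
So 5^93 ≡ 86 · 137 · 169 · 64 · 5 ≡ 37 (mod 187).
Squaring chain: 37; never reaches −1, so base 5 is a Miller–Rabin witness that 187 is composite.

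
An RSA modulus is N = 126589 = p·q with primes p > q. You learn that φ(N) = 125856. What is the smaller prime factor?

φ(n) = (p−1)(q−1) = n − (p+q) + 1, so p + q = 126589 − 125856 + 1 = 734.
p and q are the roots of t² − 734t + 126589 = 0.
Discriminant: 734² − 4·126589 = 538756 − 506356 = 32400; √32400 = 180.
q = (734 − 180)/2 = 277, p = (734 + 180)/2 = 457.
Check: 277 · 457 = 126589.

277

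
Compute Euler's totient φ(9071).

8832

Factor: 9071 = 47 · 193.
φ(9071) = (47−1) · (193−1) = 46 · 192 = 8832.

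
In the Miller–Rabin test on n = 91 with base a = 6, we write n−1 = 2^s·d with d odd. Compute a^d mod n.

91 − 1 = 90 = 2^1 · 45, so d = 45.
6^1 ≡ 6 (mod 91)
6^2 ≡ 6^2 = 36 ≡ 36 (mod 91)
6^4 ≡ 36^2 = 1296 ≡ 22 (mod 91)
6^8 ≡ 22^2 = 484 ≡ 29 (mod 91)
6^16 ≡ 29^2 = 841 ≡ 22 (mod 91)
6^32 ≡ 22^2 = 484 ≡ 29 (mod 91)
45 = 32 + 8 + 4 + 1 in binary powers of 2.
So 6^45 ≡ 29 · 29 · 22 · 6 ≡ 83 (mod 91).
Squaring chain: 83; never reaches −1, so base 6 is a Miller–Rabin witness that 91 is composite.

83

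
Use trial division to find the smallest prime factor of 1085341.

1085341 is odd.
Digit sum 22, not divisible by 3.
Ends in 1: not divisible by 5.
7: 1085341 = 7·155048 + 5
11: 1085341 = 11·98667 + 4
13: 1085341 = 13·83487 + 10
17: 1085341 = 17·63843 + 10
19: 1085341 = 19·57123 + 4
23: 1085341 = 23·47188 + 17
29: 1085341 = 29·37425 + 16
31: 1085341 = 31·35011

31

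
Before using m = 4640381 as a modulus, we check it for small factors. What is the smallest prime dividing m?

79

4640381 is odd.
Digit sum 26, not divisible by 3.
Ends in 1: not divisible by 5.
7: 4640381 = 7·662911 + 4
11: 4640381 = 11·421852 + 9
13: 4640381 = 13·356952 + 5
17: 4640381 = 17·272963 + 10
19: 4640381 = 19·244230 + 11
23: 4640381 = 23·201755 + 16
29: 4640381 = 29·160013 + 4
31: 4640381 = 31·149689 + 22
37: 4640381 = 37·125415 + 26
41: 4640381 = 41·113180 + 1
43: 4640381 = 43·107915 + 36
47: 4640381 = 47·98731 + 24
53: 4640381 = 53·87554 + 19
59: 4640381 = 59·78650 + 31
61: 4640381 = 61·76071 + 50
67: 4640381 = 67·69259 + 28
71: 4640381 = 71·65357 + 34
73: 4640381 = 73·63566 + 63
79: 4640381 = 79·58739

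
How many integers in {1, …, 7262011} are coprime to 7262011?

7150080

Factor: 7262011 = 191 · 193 · 197.
φ(7262011) = (191−1) · (193−1) · (197−1) = 190 · 192 · 196 = 7150080.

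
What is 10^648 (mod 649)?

10^1 ≡ 10 (mod 649)
10^2 ≡ 10^2 = 100 ≡ 100 (mod 649)
10^4 ≡ 100^2 = 10000 ≡ 265 (mod 649)
10^8 ≡ 265^2 = 70225 ≡ 133 (mod 649)
10^16 ≡ 133^2 = 17689 ≡ 166 (mod 649)
10^32 ≡ 166^2 = 27556 ≡ 298 (mod 649)
10^64 ≡ 298^2 = 88804 ≡ 540 (mod 649)
10^128 ≡ 540^2 = 291600 ≡ 199 (mod 649)
10^256 ≡ 199^2 = 39601 ≡ 12 (mod 649)
10^512 ≡ 12^2 = 144 ≡ 144 (mod 649)
648 = 512 + 128 + 8 in binary powers of 2.
So 10^648 ≡ 144 · 199 · 133 ≡ 320 (mod 649).
Since 320 ≠ 1, base 10 is a Fermat witness: 649 is composite.

320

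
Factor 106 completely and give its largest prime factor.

53

106 = 2 · 53
53 is prime.
So 106 = 2 · 53; the largest prime factor is 53.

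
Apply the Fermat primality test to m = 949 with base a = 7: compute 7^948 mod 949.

7^1 ≡ 7 (mod 949)
7^2 ≡ 7^2 = 49 ≡ 49 (mod 949)
7^4 ≡ 49^2 = 2401 ≡ 503 (mod 949)
7^8 ≡ 503^2 = 253009 ≡ 575 (mod 949)
7^16 ≡ 575^2 = 330625 ≡ 373 (mod 949)
7^32 ≡ 373^2 = 139129 ≡ 575 (mod 949)
7^64 ≡ 575^2 = 330625 ≡ 373 (mod 949)
7^128 ≡ 373^2 = 139129 ≡ 575 (mod 949)
7^256 ≡ 575^2 = 330625 ≡ 373 (mod 949)
7^512 ≡ 373^2 = 139129 ≡ 575 (mod 949)
948 = 512 + 256 + 128 + 32 + 16 + 4 in binary powers of 2.
So 7^948 ≡ 575 · 373 · 575 · 575 · 373 · 503 ≡ 729 (mod 949).
Since 729 ≠ 1, base 7 is a Fermat witness: 949 is composite.

729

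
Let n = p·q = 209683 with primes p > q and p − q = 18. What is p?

467

Since p = q + 18, we have 209683 = q(q + 18), so q² + 18q − 209683 = 0.
Discriminant: 18² + 4·209683 = 324 + 838732 = 839056; √839056 = 916.
q = (−18 + 916)/2 = 449, and p = q + 18 = 467.
Check: 449 · 467 = 209683.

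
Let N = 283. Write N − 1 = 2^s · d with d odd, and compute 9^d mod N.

1

283 − 1 = 282 = 2^1 · 141, so d = 141.
9^1 ≡ 9 (mod 283)
9^2 ≡ 9^2 = 81 ≡ 81 (mod 283)
9^4 ≡ 81^2 = 6561 ≡ 52 (mod 283)
9^8 ≡ 52^2 = 2704 ≡ 157 (mod 283)
9^16 ≡ 157^2 = 24649 ≡ 28 (mod 283)
9^32 ≡ 28^2 = 784 ≡ 218 (mod 283)
9^64 ≡ 218^2 = 47524 ≡ 263 (mod 283)
9^128 ≡ 263^2 = 69169 ≡ 117 (mod 283)
141 = 128 + 8 + 4 + 1 in binary powers of 2.
So 9^141 ≡ 117 · 157 · 52 · 9 ≡ 1 (mod 283).
Since 9^d ≡ 1 (mod 283), base 9 does not prove 283 composite.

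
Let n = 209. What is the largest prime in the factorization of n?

209 = 11 · 19
19 is prime.
So 209 = 11 · 19; the largest prime factor is 19.

19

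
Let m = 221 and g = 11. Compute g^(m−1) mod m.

81

11^1 ≡ 11 (mod 221)
11^2 ≡ 11^2 = 121 ≡ 121 (mod 221)
11^4 ≡ 121^2 = 14641 ≡ 55 (mod 221)
11^8 ≡ 55^2 = 3025 ≡ 152 (mod 221)
11^16 ≡ 152^2 = 23104 ≡ 120 (mod 221)
11^32 ≡ 120^2 = 14400 ≡ 35 (mod 221)
11^64 ≡ 35^2 = 1225 ≡ 120 (mod 221)
11^128 ≡ 120^2 = 14400 ≡ 35 (mod 221)
220 = 128 + 64 + 16 + 8 + 4 in binary powers of 2.
So 11^220 ≡ 35 · 120 · 120 · 152 · 55 ≡ 81 (mod 221).
Since 81 ≠ 1, base 11 is a Fermat witness: 221 is composite.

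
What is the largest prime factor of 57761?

57761 = 11 · 5251
5251 = 59 · 89
89 is prime.
So 57761 = 11 · 59 · 89; the largest prime factor is 89.

89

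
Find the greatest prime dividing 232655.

232655 = 5 · 46531
46531 = 19 · 2449
2449 = 31 · 79
79 is prime.
So 232655 = 5 · 19 · 31 · 79; the largest prime factor is 79.

79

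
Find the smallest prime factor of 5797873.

5797873 is odd.
Digit sum 46, not divisible by 3.
Ends in 3: not divisible by 5.
7: 5797873 = 7·828267 + 4
11: 5797873 = 11·527079 + 4
13: 5797873 = 13·445990 + 3
17: 5797873 = 17·341051 + 6
19: 5797873 = 19·305151 + 4
23: 5797873 = 23·252081 + 10
29: 5797873 = 29·199926 + 19
31: 5797873 = 31·187028 + 5
37: 5797873 = 37·156699 + 10
41: 5797873 = 41·141411 + 22
43: 5797873 = 43·134834 + 11
47: 5797873 = 47·123359

47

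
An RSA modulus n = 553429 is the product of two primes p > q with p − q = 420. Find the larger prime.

Since p = q + 420, we have 553429 = q(q + 420), so q² + 420q − 553429 = 0.
Discriminant: 420² + 4·553429 = 176400 + 2213716 = 2390116; √2390116 = 1546.
q = (−420 + 1546)/2 = 563, and p = q + 420 = 983.
Check: 563 · 983 = 553429.

983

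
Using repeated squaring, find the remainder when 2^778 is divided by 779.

2^1 ≡ 2 (mod 779)
2^2 ≡ 2^2 = 4 ≡ 4 (mod 779)
2^4 ≡ 4^2 = 16 ≡ 16 (mod 779)
2^8 ≡ 16^2 = 256 ≡ 256 (mod 779)
2^16 ≡ 256^2 = 65536 ≡ 100 (mod 779)
2^32 ≡ 100^2 = 10000 ≡ 652 (mod 779)
2^64 ≡ 652^2 = 425104 ≡ 549 (mod 779)
2^128 ≡ 549^2 = 301401 ≡ 707 (mod 779)
2^256 ≡ 707^2 = 499849 ≡ 510 (mod 779)
2^512 ≡ 510^2 = 260100 ≡ 693 (mod 779)
778 = 512 + 256 + 8 + 2 in binary powers of 2.
So 2^778 ≡ 693 · 510 · 256 · 4 ≡ 605 (mod 779).
Since 605 ≠ 1, base 2 is a Fermat witness: 779 is composite.

605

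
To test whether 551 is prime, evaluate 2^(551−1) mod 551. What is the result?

245

2^1 ≡ 2 (mod 551)
2^2 ≡ 2^2 = 4 ≡ 4 (mod 551)
2^4 ≡ 4^2 = 16 ≡ 16 (mod 551)
2^8 ≡ 16^2 = 256 ≡ 256 (mod 551)
2^16 ≡ 256^2 = 65536 ≡ 518 (mod 551)
2^32 ≡ 518^2 = 268324 ≡ 538 (mod 551)
2^64 ≡ 538^2 = 289444 ≡ 169 (mod 551)
2^128 ≡ 169^2 = 28561 ≡ 460 (mod 551)
2^256 ≡ 460^2 = 211600 ≡ 16 (mod 551)
2^512 ≡ 16^2 = 256 ≡ 256 (mod 551)
550 = 512 + 32 + 4 + 2 in binary powers of 2.
So 2^550 ≡ 256 · 538 · 16 · 4 ≡ 245 (mod 551).
Since 245 ≠ 1, base 2 is a Fermat witness: 551 is composite.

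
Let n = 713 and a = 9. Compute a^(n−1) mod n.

9^1 ≡ 9 (mod 713)
9^2 ≡ 9^2 = 81 ≡ 81 (mod 713)
9^4 ≡ 81^2 = 6561 ≡ 144 (mod 713)
9^8 ≡ 144^2 = 20736 ≡ 59 (mod 713)
9^16 ≡ 59^2 = 3481 ≡ 629 (mod 713)
9^32 ≡ 629^2 = 395641 ≡ 639 (mod 713)
9^64 ≡ 639^2 = 408321 ≡ 485 (mod 713)
9^128 ≡ 485^2 = 235225 ≡ 648 (mod 713)
9^256 ≡ 648^2 = 419904 ≡ 660 (mod 713)
9^512 ≡ 660^2 = 435600 ≡ 670 (mod 713)
712 = 512 + 128 + 64 + 8 in binary powers of 2.
So 9^712 ≡ 670 · 648 · 485 · 59 ≡ 289 (mod 713).
Since 289 ≠ 1, base 9 is a Fermat witness: 713 is composite.

289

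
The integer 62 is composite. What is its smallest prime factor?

62 is even: 2 divides it.

2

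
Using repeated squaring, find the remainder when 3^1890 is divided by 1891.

1

3^1 ≡ 3 (mod 1891)
3^2 ≡ 3^2 = 9 ≡ 9 (mod 1891)
3^4 ≡ 9^2 = 81 ≡ 81 (mod 1891)
3^8 ≡ 81^2 = 6561 ≡ 888 (mod 1891)
3^16 ≡ 888^2 = 788544 ≡ 1888 (mod 1891)
3^32 ≡ 1888^2 = 3564544 ≡ 9 (mod 1891)
3^64 ≡ 9^2 = 81 ≡ 81 (mod 1891)
3^128 ≡ 81^2 = 6561 ≡ 888 (mod 1891)
3^256 ≡ 888^2 = 788544 ≡ 1888 (mod 1891)
3^512 ≡ 1888^2 = 3564544 ≡ 9 (mod 1891)
3^1024 ≡ 9^2 = 81 ≡ 81 (mod 1891)
1890 = 1024 + 512 + 256 + 64 + 32 + 2 in binary powers of 2.
So 3^1890 ≡ 81 · 9 · 1888 · 81 · 9 · 9 ≡ 1 (mod 1891).
Since the result is 1, base 3 gives no evidence that 1891 is composite.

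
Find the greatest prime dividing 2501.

2501 = 41 · 61
61 is prime.
So 2501 = 41 · 61; the largest prime factor is 61.

61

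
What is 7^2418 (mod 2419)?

7^1 ≡ 7 (mod 2419)
7^2 ≡ 7^2 = 49 ≡ 49 (mod 2419)
7^4 ≡ 49^2 = 2401 ≡ 2401 (mod 2419)
7^8 ≡ 2401^2 = 5764801 ≡ 324 (mod 2419)
7^16 ≡ 324^2 = 104976 ≡ 959 (mod 2419)
7^32 ≡ 959^2 = 919681 ≡ 461 (mod 2419)
7^64 ≡ 461^2 = 212521 ≡ 2068 (mod 2419)
7^128 ≡ 2068^2 = 4276624 ≡ 2251 (mod 2419)
7^256 ≡ 2251^2 = 5067001 ≡ 1615 (mod 2419)
7^512 ≡ 1615^2 = 2608225 ≡ 543 (mod 2419)
7^1024 ≡ 543^2 = 294849 ≡ 2150 (mod 2419)
7^2048 ≡ 2150^2 = 4622500 ≡ 2210 (mod 2419)
2418 = 2048 + 256 + 64 + 32 + 16 + 2 in binary powers of 2.
So 7^2418 ≡ 2210 · 1615 · 2068 · 461 · 959 · 49 ≡ 743 (mod 2419).
Since 743 ≠ 1, base 7 is a Fermat witness: 2419 is composite.

743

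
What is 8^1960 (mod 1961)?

8^1 ≡ 8 (mod 1961)
8^2 ≡ 8^2 = 64 ≡ 64 (mod 1961)
8^4 ≡ 64^2 = 4096 ≡ 174 (mod 1961)
8^8 ≡ 174^2 = 30276 ≡ 861 (mod 1961)
8^16 ≡ 861^2 = 741321 ≡ 63 (mod 1961)
8^32 ≡ 63^2 = 3969 ≡ 47 (mod 1961)
8^64 ≡ 47^2 = 2209 ≡ 248 (mod 1961)
8^128 ≡ 248^2 = 61504 ≡ 713 (mod 1961)
8^256 ≡ 713^2 = 508369 ≡ 470 (mod 1961)
8^512 ≡ 470^2 = 220900 ≡ 1268 (mod 1961)
8^1024 ≡ 1268^2 = 1607824 ≡ 1765 (mod 1961)
1960 = 1024 + 512 + 256 + 128 + 32 + 8 in binary powers of 2.
So 8^1960 ≡ 1765 · 1268 · 470 · 713 · 47 · 861 ≡ 1765 (mod 1961).
Since 1765 ≠ 1, base 8 is a Fermat witness: 1961 is composite.

1765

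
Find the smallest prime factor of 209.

11

209 is odd.
Digit sum 11, not divisible by 3.
Ends in 9: not divisible by 5.
7: 209 = 7·29 + 6
11: 209 = 11·19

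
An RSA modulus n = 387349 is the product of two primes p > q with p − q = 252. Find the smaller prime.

Since p = q + 252, we have 387349 = q(q + 252), so q² + 252q − 387349 = 0.
Discriminant: 252² + 4·387349 = 63504 + 1549396 = 1612900; √1612900 = 1270.
q = (−252 + 1270)/2 = 509, and p = q + 252 = 761.
Check: 509 · 761 = 387349.

509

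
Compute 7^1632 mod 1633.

1458

7^1 ≡ 7 (mod 1633)
7^2 ≡ 7^2 = 49 ≡ 49 (mod 1633)
7^4 ≡ 49^2 = 2401 ≡ 768 (mod 1633)
7^8 ≡ 768^2 = 589824 ≡ 311 (mod 1633)
7^16 ≡ 311^2 = 96721 ≡ 374 (mod 1633)
7^32 ≡ 374^2 = 139876 ≡ 1071 (mod 1633)
7^64 ≡ 1071^2 = 1147041 ≡ 675 (mod 1633)
7^128 ≡ 675^2 = 455625 ≡ 18 (mod 1633)
7^256 ≡ 18^2 = 324 ≡ 324 (mod 1633)
7^512 ≡ 324^2 = 104976 ≡ 464 (mod 1633)
7^1024 ≡ 464^2 = 215296 ≡ 1373 (mod 1633)
1632 = 1024 + 512 + 64 + 32 in binary powers of 2.
So 7^1632 ≡ 1373 · 464 · 675 · 1071 ≡ 1458 (mod 1633).
Since 1458 ≠ 1, base 7 is a Fermat witness: 1633 is composite.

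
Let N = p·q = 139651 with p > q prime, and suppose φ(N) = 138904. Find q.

359

φ(n) = (p−1)(q−1) = n − (p+q) + 1, so p + q = 139651 − 138904 + 1 = 748.
p and q are the roots of t² − 748t + 139651 = 0.
Discriminant: 748² − 4·139651 = 559504 − 558604 = 900; √900 = 30.
q = (748 − 30)/2 = 359, p = (748 + 30)/2 = 389.
Check: 359 · 389 = 139651.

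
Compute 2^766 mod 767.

2^1 ≡ 2 (mod 767)
2^2 ≡ 2^2 = 4 ≡ 4 (mod 767)
2^4 ≡ 4^2 = 16 ≡ 16 (mod 767)
2^8 ≡ 16^2 = 256 ≡ 256 (mod 767)
2^16 ≡ 256^2 = 65536 ≡ 341 (mod 767)
2^32 ≡ 341^2 = 116281 ≡ 464 (mod 767)
2^64 ≡ 464^2 = 215296 ≡ 536 (mod 767)
2^128 ≡ 536^2 = 287296 ≡ 438 (mod 767)
2^256 ≡ 438^2 = 191844 ≡ 94 (mod 767)
2^512 ≡ 94^2 = 8836 ≡ 399 (mod 767)
766 = 512 + 128 + 64 + 32 + 16 + 8 + 4 + 2 in binary powers of 2.
So 2^766 ≡ 399 · 438 · 536 · 464 · 341 · 256 · 16 · 4 ≡ 556 (mod 767).
Since 556 ≠ 1, base 2 is a Fermat witness: 767 is composite.

556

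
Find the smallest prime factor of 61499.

61499 is odd.
Digit sum 29, not divisible by 3.
Ends in 9: not divisible by 5.
7: 61499 = 7·8785 + 4
11: 61499 = 11·5590 + 9
13: 61499 = 13·4730 + 9
17: 61499 = 17·3617 + 10
19: 61499 = 19·3236 + 15
23: 61499 = 23·2673 + 20
29: 61499 = 29·2120 + 19
31: 61499 = 31·1983 + 26
37: 61499 = 37·1662 + 5
41: 61499 = 41·1499 + 40
43: 61499 = 43·1430 + 9
47: 61499 = 47·1308 + 23
53: 61499 = 53·1160 + 19
59: 61499 = 59·1042 + 21
61: 61499 = 61·1008 + 11
67: 61499 = 67·917 + 60
71: 61499 = 71·866 + 13
73: 61499 = 73·842 + 33
79: 61499 = 79·778 + 37
83: 61499 = 83·740 + 79
89: 61499 = 89·691

89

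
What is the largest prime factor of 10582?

10582 = 2 · 5291
5291 = 11 · 481
481 = 13 · 37
37 is prime.
So 10582 = 2 · 11 · 13 · 37; the largest prime factor is 37.

37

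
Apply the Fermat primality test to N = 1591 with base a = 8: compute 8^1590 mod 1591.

8^1 ≡ 8 (mod 1591)
8^2 ≡ 8^2 = 64 ≡ 64 (mod 1591)
8^4 ≡ 64^2 = 4096 ≡ 914 (mod 1591)
8^8 ≡ 914^2 = 835396 ≡ 121 (mod 1591)
8^16 ≡ 121^2 = 14641 ≡ 322 (mod 1591)
8^32 ≡ 322^2 = 103684 ≡ 269 (mod 1591)
8^64 ≡ 269^2 = 72361 ≡ 766 (mod 1591)
8^128 ≡ 766^2 = 586756 ≡ 1268 (mod 1591)
8^256 ≡ 1268^2 = 1607824 ≡ 914 (mod 1591)
8^512 ≡ 914^2 = 835396 ≡ 121 (mod 1591)
8^1024 ≡ 121^2 = 14641 ≡ 322 (mod 1591)
1590 = 1024 + 512 + 32 + 16 + 4 + 2 in binary powers of 2.
So 8^1590 ≡ 322 · 121 · 269 · 322 · 914 · 64 ≡ 1368 (mod 1591).
Since 1368 ≠ 1, base 8 is a Fermat witness: 1591 is composite.

1368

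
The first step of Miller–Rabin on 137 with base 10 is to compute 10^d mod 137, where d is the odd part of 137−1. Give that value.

137 − 1 = 136 = 2^3 · 17, so d = 17.
10^1 ≡ 10 (mod 137)
10^2 ≡ 10^2 = 100 ≡ 100 (mod 137)
10^4 ≡ 100^2 = 10000 ≡ 136 (mod 137)
10^8 ≡ 136^2 = 18496 ≡ 1 (mod 137)
10^16 ≡ 1^2 = 1 ≡ 1 (mod 137)
17 = 16 + 1 in binary powers of 2.
So 10^17 ≡ 1 · 10 ≡ 10 (mod 137).
Squaring chain: 10 → 100 → 136; reaches −1, so base 10 does not prove 137 composite.

10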